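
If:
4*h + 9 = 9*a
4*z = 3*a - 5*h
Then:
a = 15/11 - 16*z/33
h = 9/11 - 12*z/11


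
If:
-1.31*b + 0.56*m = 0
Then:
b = 0.427480916030534*m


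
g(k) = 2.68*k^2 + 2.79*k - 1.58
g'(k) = 5.36*k + 2.79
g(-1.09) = -1.44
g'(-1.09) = -3.05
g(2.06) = 15.54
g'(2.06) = 13.83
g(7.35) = 163.71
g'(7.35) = 42.19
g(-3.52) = 21.81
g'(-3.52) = -16.08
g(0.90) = 3.10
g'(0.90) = 7.61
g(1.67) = 10.55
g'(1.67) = 11.74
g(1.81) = 12.25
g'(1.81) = 12.49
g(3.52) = 41.45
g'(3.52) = 21.66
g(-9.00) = 190.39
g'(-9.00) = -45.45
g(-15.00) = 559.57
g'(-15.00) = -77.61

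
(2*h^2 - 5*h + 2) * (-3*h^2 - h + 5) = -6*h^4 + 13*h^3 + 9*h^2 - 27*h + 10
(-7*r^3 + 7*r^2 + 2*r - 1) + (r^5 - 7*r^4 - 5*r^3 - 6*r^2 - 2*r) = r^5 - 7*r^4 - 12*r^3 + r^2 - 1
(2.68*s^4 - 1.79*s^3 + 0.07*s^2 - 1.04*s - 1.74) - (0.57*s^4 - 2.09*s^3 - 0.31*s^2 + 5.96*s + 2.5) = 2.11*s^4 + 0.3*s^3 + 0.38*s^2 - 7.0*s - 4.24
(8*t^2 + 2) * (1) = 8*t^2 + 2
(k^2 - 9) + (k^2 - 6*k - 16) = 2*k^2 - 6*k - 25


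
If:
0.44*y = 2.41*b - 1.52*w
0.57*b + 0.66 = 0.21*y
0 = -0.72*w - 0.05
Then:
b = 1.05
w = -0.07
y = 5.99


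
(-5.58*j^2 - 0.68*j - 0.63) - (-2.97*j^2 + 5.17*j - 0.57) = -2.61*j^2 - 5.85*j - 0.0600000000000001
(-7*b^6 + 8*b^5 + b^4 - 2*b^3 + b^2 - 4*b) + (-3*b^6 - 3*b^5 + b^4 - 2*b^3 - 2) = -10*b^6 + 5*b^5 + 2*b^4 - 4*b^3 + b^2 - 4*b - 2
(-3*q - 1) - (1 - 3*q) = -2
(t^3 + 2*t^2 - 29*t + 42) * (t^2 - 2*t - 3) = t^5 - 36*t^3 + 94*t^2 + 3*t - 126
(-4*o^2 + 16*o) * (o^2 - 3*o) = -4*o^4 + 28*o^3 - 48*o^2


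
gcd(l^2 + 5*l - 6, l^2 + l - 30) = l + 6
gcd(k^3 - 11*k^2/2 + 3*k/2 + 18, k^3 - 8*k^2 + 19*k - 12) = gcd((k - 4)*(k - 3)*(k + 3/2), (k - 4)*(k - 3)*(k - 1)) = k^2 - 7*k + 12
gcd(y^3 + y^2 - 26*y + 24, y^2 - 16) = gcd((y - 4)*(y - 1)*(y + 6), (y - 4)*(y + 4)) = y - 4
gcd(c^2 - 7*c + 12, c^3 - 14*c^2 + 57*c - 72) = c - 3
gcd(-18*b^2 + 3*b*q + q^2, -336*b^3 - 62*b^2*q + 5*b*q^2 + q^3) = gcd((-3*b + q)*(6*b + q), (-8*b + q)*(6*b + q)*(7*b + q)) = 6*b + q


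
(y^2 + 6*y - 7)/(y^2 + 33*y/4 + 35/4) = 4*(y - 1)/(4*y + 5)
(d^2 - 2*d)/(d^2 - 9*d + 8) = d*(d - 2)/(d^2 - 9*d + 8)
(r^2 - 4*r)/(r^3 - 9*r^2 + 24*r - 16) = r/(r^2 - 5*r + 4)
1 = 1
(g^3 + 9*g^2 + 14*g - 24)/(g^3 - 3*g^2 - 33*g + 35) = (g^2 + 10*g + 24)/(g^2 - 2*g - 35)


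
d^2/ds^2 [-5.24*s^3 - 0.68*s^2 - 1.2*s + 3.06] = -31.44*s - 1.36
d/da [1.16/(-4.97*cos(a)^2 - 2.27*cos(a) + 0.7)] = -(11.5304*cos(a) + 2.6332)*sin(a)/(4.97*cos(a)^2 + 2.27*cos(a) - 0.7)^2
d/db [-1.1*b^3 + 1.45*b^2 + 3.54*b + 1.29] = -3.3*b^2 + 2.9*b + 3.54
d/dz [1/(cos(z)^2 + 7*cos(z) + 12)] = (2*cos(z) + 7)*sin(z)/(cos(z)^2 + 7*cos(z) + 12)^2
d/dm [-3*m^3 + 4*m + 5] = 4 - 9*m^2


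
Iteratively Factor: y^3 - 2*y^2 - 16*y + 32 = (y - 2)*(y^2 - 16) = (y - 2)*(y + 4)*(y - 4)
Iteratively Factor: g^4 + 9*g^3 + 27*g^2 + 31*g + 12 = (g + 4)*(g^3 + 5*g^2 + 7*g + 3) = (g + 1)*(g + 4)*(g^2 + 4*g + 3) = (g + 1)^2*(g + 4)*(g + 3)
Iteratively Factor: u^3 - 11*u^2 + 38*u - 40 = (u - 5)*(u^2 - 6*u + 8) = (u - 5)*(u - 4)*(u - 2)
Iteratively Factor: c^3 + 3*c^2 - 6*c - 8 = (c + 4)*(c^2 - c - 2) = (c + 1)*(c + 4)*(c - 2)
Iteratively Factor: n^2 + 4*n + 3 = (n + 3)*(n + 1)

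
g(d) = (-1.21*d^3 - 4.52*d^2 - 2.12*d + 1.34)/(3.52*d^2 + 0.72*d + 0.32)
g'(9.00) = -0.34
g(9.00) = -4.34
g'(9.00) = -0.34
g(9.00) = -4.34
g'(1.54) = -0.46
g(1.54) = -1.75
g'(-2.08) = -0.14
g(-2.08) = -0.21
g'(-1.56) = 0.11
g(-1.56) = -0.23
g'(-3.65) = -0.30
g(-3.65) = 0.17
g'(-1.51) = 0.15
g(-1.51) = -0.22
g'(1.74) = -0.42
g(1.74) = -1.83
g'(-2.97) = -0.26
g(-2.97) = -0.02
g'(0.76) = -1.36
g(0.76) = -1.18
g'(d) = (-7.04*d - 0.72)*(-1.21*d^3 - 4.52*d^2 - 2.12*d + 1.34)/(3.52*d^2 + 0.72*d + 0.32)^2 + (-3.63*d^2 - 9.04*d - 2.12)/(3.52*d^2 + 0.72*d + 0.32)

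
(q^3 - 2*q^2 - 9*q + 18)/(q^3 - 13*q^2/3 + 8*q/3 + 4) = 3*(q + 3)/(3*q + 2)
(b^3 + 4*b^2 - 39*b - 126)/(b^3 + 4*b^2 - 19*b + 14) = (b^2 - 3*b - 18)/(b^2 - 3*b + 2)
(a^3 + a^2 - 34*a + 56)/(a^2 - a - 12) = (a^2 + 5*a - 14)/(a + 3)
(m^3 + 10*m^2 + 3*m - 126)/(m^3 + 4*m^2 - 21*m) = (m + 6)/m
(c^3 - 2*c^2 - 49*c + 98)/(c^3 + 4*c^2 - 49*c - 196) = (c - 2)/(c + 4)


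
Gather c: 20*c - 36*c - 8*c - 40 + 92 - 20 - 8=24 - 24*c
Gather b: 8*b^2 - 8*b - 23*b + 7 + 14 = 8*b^2 - 31*b + 21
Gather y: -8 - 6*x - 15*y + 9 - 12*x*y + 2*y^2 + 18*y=-6*x + 2*y^2 + y*(3 - 12*x) + 1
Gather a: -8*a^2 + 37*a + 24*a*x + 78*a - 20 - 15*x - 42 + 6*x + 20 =-8*a^2 + a*(24*x + 115) - 9*x - 42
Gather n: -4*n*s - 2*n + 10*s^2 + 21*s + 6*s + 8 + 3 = n*(-4*s - 2) + 10*s^2 + 27*s + 11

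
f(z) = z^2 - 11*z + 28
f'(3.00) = -5.00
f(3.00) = 4.00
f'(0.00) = -11.00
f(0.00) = 28.00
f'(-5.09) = -21.18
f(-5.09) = 109.90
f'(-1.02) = -13.04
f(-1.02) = 40.26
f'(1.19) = -8.62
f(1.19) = 16.33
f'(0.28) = -10.44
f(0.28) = 25.00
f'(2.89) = -5.22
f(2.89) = 4.56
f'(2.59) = -5.82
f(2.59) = 6.22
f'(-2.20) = -15.40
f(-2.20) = 57.04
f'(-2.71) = -16.42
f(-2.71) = 65.15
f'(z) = 2*z - 11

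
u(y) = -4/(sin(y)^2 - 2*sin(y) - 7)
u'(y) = -4*(-2*sin(y)*cos(y) + 2*cos(y))/(sin(y)^2 - 2*sin(y) - 7)^2 = 8*(sin(y) - 1)*cos(y)/(2*sin(y) + cos(y)^2 + 6)^2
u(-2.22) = 0.84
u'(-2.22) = 0.38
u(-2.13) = 0.87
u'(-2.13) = 0.37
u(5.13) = 0.92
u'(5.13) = -0.33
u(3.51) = 0.65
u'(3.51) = 0.27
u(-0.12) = 0.59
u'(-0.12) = -0.20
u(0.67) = 0.51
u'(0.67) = -0.04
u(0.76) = 0.51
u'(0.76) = -0.03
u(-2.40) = 0.77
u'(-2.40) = 0.37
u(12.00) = 0.71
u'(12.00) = -0.33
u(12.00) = 0.71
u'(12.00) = -0.33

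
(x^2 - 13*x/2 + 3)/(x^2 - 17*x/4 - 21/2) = 2*(2*x - 1)/(4*x + 7)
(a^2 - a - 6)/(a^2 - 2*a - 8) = (a - 3)/(a - 4)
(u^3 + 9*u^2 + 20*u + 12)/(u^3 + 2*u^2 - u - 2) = (u + 6)/(u - 1)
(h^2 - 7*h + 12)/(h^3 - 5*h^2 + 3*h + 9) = (h - 4)/(h^2 - 2*h - 3)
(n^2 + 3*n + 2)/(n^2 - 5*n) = (n^2 + 3*n + 2)/(n*(n - 5))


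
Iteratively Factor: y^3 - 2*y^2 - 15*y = (y - 5)*(y^2 + 3*y) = (y - 5)*(y + 3)*(y)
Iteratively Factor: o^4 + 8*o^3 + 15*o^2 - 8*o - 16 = (o - 1)*(o^3 + 9*o^2 + 24*o + 16) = (o - 1)*(o + 4)*(o^2 + 5*o + 4) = (o - 1)*(o + 4)^2*(o + 1)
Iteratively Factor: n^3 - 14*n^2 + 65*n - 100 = (n - 5)*(n^2 - 9*n + 20) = (n - 5)*(n - 4)*(n - 5)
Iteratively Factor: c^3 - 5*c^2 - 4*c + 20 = (c - 5)*(c^2 - 4) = (c - 5)*(c - 2)*(c + 2)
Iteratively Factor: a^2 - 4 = (a + 2)*(a - 2)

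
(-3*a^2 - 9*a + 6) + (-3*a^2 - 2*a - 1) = -6*a^2 - 11*a + 5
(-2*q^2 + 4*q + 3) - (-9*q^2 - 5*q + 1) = 7*q^2 + 9*q + 2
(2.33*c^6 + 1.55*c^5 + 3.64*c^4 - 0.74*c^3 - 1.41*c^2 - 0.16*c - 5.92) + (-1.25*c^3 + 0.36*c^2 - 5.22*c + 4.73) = 2.33*c^6 + 1.55*c^5 + 3.64*c^4 - 1.99*c^3 - 1.05*c^2 - 5.38*c - 1.19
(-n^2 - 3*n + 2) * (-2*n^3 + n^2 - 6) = 2*n^5 + 5*n^4 - 7*n^3 + 8*n^2 + 18*n - 12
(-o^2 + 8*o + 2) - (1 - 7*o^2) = 6*o^2 + 8*o + 1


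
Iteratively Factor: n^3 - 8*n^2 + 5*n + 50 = (n - 5)*(n^2 - 3*n - 10) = (n - 5)*(n + 2)*(n - 5)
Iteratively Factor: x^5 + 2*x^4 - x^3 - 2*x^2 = (x + 1)*(x^4 + x^3 - 2*x^2) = x*(x + 1)*(x^3 + x^2 - 2*x) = x^2*(x + 1)*(x^2 + x - 2) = x^2*(x - 1)*(x + 1)*(x + 2)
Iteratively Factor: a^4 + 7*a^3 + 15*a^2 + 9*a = (a + 1)*(a^3 + 6*a^2 + 9*a) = (a + 1)*(a + 3)*(a^2 + 3*a) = a*(a + 1)*(a + 3)*(a + 3)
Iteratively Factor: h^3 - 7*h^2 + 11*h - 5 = (h - 1)*(h^2 - 6*h + 5) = (h - 1)^2*(h - 5)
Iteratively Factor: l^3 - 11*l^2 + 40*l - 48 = (l - 3)*(l^2 - 8*l + 16) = (l - 4)*(l - 3)*(l - 4)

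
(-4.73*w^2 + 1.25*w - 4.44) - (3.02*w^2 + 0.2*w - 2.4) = -7.75*w^2 + 1.05*w - 2.04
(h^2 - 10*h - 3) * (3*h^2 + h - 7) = 3*h^4 - 29*h^3 - 26*h^2 + 67*h + 21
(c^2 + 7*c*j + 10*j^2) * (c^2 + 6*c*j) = c^4 + 13*c^3*j + 52*c^2*j^2 + 60*c*j^3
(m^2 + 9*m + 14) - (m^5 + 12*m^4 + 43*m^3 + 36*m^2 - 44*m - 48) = -m^5 - 12*m^4 - 43*m^3 - 35*m^2 + 53*m + 62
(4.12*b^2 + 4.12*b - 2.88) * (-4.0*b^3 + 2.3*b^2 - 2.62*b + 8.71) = -16.48*b^5 - 7.004*b^4 + 10.2016*b^3 + 18.4668*b^2 + 43.4308*b - 25.0848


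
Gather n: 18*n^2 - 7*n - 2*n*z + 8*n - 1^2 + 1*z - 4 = 18*n^2 + n*(1 - 2*z) + z - 5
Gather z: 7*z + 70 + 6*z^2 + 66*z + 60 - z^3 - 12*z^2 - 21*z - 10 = -z^3 - 6*z^2 + 52*z + 120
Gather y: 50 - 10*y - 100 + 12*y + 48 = 2*y - 2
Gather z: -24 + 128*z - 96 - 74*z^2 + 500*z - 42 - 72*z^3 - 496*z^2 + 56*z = -72*z^3 - 570*z^2 + 684*z - 162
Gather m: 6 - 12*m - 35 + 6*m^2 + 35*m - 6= 6*m^2 + 23*m - 35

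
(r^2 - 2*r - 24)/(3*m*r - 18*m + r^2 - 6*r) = (r + 4)/(3*m + r)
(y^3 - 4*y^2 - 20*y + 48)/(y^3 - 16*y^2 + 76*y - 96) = (y + 4)/(y - 8)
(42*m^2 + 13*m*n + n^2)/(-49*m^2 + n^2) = (-6*m - n)/(7*m - n)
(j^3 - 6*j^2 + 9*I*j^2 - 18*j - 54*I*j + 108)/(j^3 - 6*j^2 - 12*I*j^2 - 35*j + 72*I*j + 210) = (j^2 + 9*I*j - 18)/(j^2 - 12*I*j - 35)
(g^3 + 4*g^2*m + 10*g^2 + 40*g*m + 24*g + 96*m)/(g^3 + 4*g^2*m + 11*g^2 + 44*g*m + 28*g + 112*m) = (g + 6)/(g + 7)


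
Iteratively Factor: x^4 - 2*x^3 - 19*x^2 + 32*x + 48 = (x - 3)*(x^3 + x^2 - 16*x - 16) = (x - 3)*(x + 4)*(x^2 - 3*x - 4) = (x - 4)*(x - 3)*(x + 4)*(x + 1)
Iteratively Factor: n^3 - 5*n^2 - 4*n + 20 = (n - 5)*(n^2 - 4) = (n - 5)*(n - 2)*(n + 2)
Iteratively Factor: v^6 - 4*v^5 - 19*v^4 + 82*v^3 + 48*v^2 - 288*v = (v + 4)*(v^5 - 8*v^4 + 13*v^3 + 30*v^2 - 72*v) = (v - 3)*(v + 4)*(v^4 - 5*v^3 - 2*v^2 + 24*v) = (v - 4)*(v - 3)*(v + 4)*(v^3 - v^2 - 6*v) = v*(v - 4)*(v - 3)*(v + 4)*(v^2 - v - 6) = v*(v - 4)*(v - 3)^2*(v + 4)*(v + 2)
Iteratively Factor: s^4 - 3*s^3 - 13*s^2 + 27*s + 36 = (s - 4)*(s^3 + s^2 - 9*s - 9) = (s - 4)*(s + 3)*(s^2 - 2*s - 3) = (s - 4)*(s - 3)*(s + 3)*(s + 1)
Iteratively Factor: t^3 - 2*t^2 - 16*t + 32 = (t - 2)*(t^2 - 16) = (t - 2)*(t + 4)*(t - 4)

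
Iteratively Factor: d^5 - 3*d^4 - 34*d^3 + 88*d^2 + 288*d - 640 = (d - 5)*(d^4 + 2*d^3 - 24*d^2 - 32*d + 128) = (d - 5)*(d + 4)*(d^3 - 2*d^2 - 16*d + 32) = (d - 5)*(d - 4)*(d + 4)*(d^2 + 2*d - 8) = (d - 5)*(d - 4)*(d + 4)^2*(d - 2)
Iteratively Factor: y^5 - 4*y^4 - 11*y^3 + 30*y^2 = (y)*(y^4 - 4*y^3 - 11*y^2 + 30*y) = y^2*(y^3 - 4*y^2 - 11*y + 30) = y^2*(y - 5)*(y^2 + y - 6) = y^2*(y - 5)*(y - 2)*(y + 3)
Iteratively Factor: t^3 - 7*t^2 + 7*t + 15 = (t + 1)*(t^2 - 8*t + 15) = (t - 5)*(t + 1)*(t - 3)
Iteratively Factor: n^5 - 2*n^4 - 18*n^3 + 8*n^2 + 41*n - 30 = (n - 5)*(n^4 + 3*n^3 - 3*n^2 - 7*n + 6) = (n - 5)*(n + 3)*(n^3 - 3*n + 2) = (n - 5)*(n + 2)*(n + 3)*(n^2 - 2*n + 1) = (n - 5)*(n - 1)*(n + 2)*(n + 3)*(n - 1)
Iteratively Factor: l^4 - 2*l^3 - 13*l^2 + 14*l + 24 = (l - 4)*(l^3 + 2*l^2 - 5*l - 6) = (l - 4)*(l + 1)*(l^2 + l - 6) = (l - 4)*(l + 1)*(l + 3)*(l - 2)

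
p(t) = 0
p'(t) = 0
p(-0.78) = 0.00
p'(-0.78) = 0.00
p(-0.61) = 0.00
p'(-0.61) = 0.00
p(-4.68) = 0.00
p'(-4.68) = 0.00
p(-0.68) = 0.00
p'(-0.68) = 0.00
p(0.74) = 0.00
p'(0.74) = 0.00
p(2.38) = 0.00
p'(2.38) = 0.00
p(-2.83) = 0.00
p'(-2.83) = 0.00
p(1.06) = 0.00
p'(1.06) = 0.00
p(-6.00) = 0.00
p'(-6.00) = 0.00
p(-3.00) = 0.00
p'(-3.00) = 0.00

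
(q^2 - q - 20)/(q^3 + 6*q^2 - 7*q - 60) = (q - 5)/(q^2 + 2*q - 15)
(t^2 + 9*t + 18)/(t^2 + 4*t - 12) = (t + 3)/(t - 2)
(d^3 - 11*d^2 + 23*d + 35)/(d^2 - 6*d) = (d^3 - 11*d^2 + 23*d + 35)/(d*(d - 6))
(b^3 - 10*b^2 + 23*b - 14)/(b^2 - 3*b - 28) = (b^2 - 3*b + 2)/(b + 4)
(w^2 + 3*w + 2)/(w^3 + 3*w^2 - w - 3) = (w + 2)/(w^2 + 2*w - 3)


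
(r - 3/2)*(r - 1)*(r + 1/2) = r^3 - 2*r^2 + r/4 + 3/4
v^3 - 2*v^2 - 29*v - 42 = (v - 7)*(v + 2)*(v + 3)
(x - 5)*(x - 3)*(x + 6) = x^3 - 2*x^2 - 33*x + 90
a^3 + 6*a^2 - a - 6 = (a - 1)*(a + 1)*(a + 6)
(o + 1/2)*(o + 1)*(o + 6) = o^3 + 15*o^2/2 + 19*o/2 + 3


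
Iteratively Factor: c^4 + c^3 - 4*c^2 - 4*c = (c - 2)*(c^3 + 3*c^2 + 2*c) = (c - 2)*(c + 2)*(c^2 + c) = (c - 2)*(c + 1)*(c + 2)*(c)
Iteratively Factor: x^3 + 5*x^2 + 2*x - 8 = (x + 4)*(x^2 + x - 2) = (x + 2)*(x + 4)*(x - 1)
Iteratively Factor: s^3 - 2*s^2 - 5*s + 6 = (s - 3)*(s^2 + s - 2) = (s - 3)*(s + 2)*(s - 1)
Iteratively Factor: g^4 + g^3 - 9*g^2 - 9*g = (g)*(g^3 + g^2 - 9*g - 9) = g*(g + 1)*(g^2 - 9) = g*(g + 1)*(g + 3)*(g - 3)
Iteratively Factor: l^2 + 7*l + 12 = (l + 3)*(l + 4)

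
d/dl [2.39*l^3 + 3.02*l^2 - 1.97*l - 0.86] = 7.17*l^2 + 6.04*l - 1.97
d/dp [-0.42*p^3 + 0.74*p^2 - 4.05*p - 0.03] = -1.26*p^2 + 1.48*p - 4.05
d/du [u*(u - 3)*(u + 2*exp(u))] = 2*u^2*exp(u) + 3*u^2 - 2*u*exp(u) - 6*u - 6*exp(u)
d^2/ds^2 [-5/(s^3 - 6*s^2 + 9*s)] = 30*(-2*s^2 + 4*s - 3)/(s^3*(s^4 - 12*s^3 + 54*s^2 - 108*s + 81))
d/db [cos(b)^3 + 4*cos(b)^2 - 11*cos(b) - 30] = (-3*cos(b)^2 - 8*cos(b) + 11)*sin(b)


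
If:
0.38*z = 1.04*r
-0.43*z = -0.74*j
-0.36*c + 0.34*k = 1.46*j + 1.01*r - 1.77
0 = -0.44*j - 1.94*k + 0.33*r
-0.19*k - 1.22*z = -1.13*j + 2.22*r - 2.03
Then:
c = -0.22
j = 0.87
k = -0.10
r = 0.54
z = 1.49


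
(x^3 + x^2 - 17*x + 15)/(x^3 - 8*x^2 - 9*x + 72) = (x^2 + 4*x - 5)/(x^2 - 5*x - 24)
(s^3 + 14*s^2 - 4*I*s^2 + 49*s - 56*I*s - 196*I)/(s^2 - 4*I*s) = s + 14 + 49/s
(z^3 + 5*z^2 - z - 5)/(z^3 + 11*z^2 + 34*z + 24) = (z^2 + 4*z - 5)/(z^2 + 10*z + 24)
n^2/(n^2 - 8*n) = n/(n - 8)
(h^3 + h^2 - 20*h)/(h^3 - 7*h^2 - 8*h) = (-h^2 - h + 20)/(-h^2 + 7*h + 8)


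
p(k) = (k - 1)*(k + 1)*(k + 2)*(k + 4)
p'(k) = (k - 1)*(k + 1)*(k + 2) + (k - 1)*(k + 1)*(k + 4) + (k - 1)*(k + 2)*(k + 4) + (k + 1)*(k + 2)*(k + 4)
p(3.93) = 679.27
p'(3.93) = 569.82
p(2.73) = 205.41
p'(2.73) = 247.76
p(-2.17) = -1.15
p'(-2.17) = 7.51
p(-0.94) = -0.38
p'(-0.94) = -6.58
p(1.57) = 29.13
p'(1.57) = 75.83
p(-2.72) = -5.90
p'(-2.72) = 8.60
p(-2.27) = -1.94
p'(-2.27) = 8.18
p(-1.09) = 0.50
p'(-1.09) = -5.05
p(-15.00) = 32032.00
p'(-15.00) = -9666.00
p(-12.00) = 11440.00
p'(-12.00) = -4494.00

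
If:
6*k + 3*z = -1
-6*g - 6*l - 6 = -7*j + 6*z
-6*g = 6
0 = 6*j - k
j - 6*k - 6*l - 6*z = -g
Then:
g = -1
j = -1/42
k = -1/7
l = 5/252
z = -1/21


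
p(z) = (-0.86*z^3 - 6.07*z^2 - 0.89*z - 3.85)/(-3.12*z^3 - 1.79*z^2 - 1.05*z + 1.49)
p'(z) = (-2.58*z^2 - 12.14*z - 0.89)/(-3.12*z^3 - 1.79*z^2 - 1.05*z + 1.49) + (9.36*z^2 + 3.58*z + 1.05)*(-0.86*z^3 - 6.07*z^2 - 0.89*z - 3.85)/(-3.12*z^3 - 1.79*z^2 - 1.05*z + 1.49)^2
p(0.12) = -3.04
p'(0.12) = -5.47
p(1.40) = 1.61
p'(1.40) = -1.35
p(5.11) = 0.60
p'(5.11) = -0.06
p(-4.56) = -0.17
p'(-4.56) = -0.11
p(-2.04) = -0.88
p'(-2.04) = -0.69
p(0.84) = 3.75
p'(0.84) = -10.81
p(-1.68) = -1.19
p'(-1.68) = -1.02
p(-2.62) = -0.58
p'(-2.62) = -0.40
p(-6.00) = -0.05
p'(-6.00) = -0.06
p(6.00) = 0.56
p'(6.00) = -0.04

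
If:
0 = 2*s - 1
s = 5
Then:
No Solution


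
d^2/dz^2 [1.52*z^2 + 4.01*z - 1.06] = 3.04000000000000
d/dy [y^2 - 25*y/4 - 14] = 2*y - 25/4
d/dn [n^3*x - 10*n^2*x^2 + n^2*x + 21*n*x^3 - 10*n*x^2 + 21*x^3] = x*(3*n^2 - 20*n*x + 2*n + 21*x^2 - 10*x)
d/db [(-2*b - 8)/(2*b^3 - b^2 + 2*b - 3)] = 2*(-2*b^3 + b^2 - 2*b + 2*(b + 4)*(3*b^2 - b + 1) + 3)/(2*b^3 - b^2 + 2*b - 3)^2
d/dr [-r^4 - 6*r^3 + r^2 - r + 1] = -4*r^3 - 18*r^2 + 2*r - 1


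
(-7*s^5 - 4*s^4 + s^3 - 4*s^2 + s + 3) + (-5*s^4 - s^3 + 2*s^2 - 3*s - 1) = -7*s^5 - 9*s^4 - 2*s^2 - 2*s + 2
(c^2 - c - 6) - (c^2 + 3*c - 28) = 22 - 4*c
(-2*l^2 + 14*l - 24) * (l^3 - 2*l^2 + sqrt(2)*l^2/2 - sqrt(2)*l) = -2*l^5 - sqrt(2)*l^4 + 18*l^4 - 52*l^3 + 9*sqrt(2)*l^3 - 26*sqrt(2)*l^2 + 48*l^2 + 24*sqrt(2)*l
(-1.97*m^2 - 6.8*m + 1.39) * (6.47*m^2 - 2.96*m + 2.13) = -12.7459*m^4 - 38.1648*m^3 + 24.9252*m^2 - 18.5984*m + 2.9607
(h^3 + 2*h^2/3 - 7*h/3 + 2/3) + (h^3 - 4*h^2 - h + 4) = 2*h^3 - 10*h^2/3 - 10*h/3 + 14/3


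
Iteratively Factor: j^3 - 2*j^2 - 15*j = (j + 3)*(j^2 - 5*j) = (j - 5)*(j + 3)*(j)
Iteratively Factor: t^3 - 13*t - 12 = (t + 3)*(t^2 - 3*t - 4) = (t + 1)*(t + 3)*(t - 4)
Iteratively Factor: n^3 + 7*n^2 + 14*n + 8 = (n + 4)*(n^2 + 3*n + 2) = (n + 2)*(n + 4)*(n + 1)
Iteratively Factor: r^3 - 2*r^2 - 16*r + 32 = (r + 4)*(r^2 - 6*r + 8) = (r - 2)*(r + 4)*(r - 4)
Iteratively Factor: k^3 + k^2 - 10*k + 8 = (k + 4)*(k^2 - 3*k + 2) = (k - 2)*(k + 4)*(k - 1)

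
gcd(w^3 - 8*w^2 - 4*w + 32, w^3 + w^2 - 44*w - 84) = w + 2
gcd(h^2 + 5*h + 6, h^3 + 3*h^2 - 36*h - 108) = h + 3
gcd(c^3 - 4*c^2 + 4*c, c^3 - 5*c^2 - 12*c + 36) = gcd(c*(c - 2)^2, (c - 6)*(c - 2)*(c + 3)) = c - 2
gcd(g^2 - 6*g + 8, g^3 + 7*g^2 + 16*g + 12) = 1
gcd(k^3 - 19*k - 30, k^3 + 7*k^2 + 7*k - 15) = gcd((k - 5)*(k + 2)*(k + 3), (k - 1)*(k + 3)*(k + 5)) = k + 3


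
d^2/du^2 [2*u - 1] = 0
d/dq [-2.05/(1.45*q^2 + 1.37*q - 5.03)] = (5.945*q + 2.8085)/(1.45*q^2 + 1.37*q - 5.03)^2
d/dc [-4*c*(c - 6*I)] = -8*c + 24*I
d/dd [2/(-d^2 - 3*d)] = 2*(2*d + 3)/(d^2*(d + 3)^2)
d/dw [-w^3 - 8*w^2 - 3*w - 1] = -3*w^2 - 16*w - 3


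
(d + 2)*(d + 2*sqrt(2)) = d^2 + 2*d + 2*sqrt(2)*d + 4*sqrt(2)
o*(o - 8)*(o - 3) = o^3 - 11*o^2 + 24*o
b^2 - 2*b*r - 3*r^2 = (b - 3*r)*(b + r)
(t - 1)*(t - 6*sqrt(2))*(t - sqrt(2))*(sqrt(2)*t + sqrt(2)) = sqrt(2)*t^4 - 14*t^3 + 11*sqrt(2)*t^2 + 14*t - 12*sqrt(2)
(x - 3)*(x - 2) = x^2 - 5*x + 6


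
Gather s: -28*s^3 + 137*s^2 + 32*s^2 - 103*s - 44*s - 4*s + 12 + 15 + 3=-28*s^3 + 169*s^2 - 151*s + 30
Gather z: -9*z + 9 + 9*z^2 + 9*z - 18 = 9*z^2 - 9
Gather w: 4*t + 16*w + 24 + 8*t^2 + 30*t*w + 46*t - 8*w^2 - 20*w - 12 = 8*t^2 + 50*t - 8*w^2 + w*(30*t - 4) + 12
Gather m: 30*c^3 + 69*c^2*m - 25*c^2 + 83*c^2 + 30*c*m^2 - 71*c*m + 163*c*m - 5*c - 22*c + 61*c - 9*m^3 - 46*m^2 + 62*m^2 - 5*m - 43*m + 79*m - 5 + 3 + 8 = 30*c^3 + 58*c^2 + 34*c - 9*m^3 + m^2*(30*c + 16) + m*(69*c^2 + 92*c + 31) + 6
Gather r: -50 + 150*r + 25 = 150*r - 25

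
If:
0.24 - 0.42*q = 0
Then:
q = 0.57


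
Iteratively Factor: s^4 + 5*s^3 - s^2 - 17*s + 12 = (s - 1)*(s^3 + 6*s^2 + 5*s - 12) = (s - 1)*(s + 4)*(s^2 + 2*s - 3) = (s - 1)*(s + 3)*(s + 4)*(s - 1)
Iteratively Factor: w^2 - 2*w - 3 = (w - 3)*(w + 1)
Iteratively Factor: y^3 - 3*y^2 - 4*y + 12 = (y - 3)*(y^2 - 4) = (y - 3)*(y - 2)*(y + 2)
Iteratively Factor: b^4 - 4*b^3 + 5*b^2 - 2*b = (b - 2)*(b^3 - 2*b^2 + b) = b*(b - 2)*(b^2 - 2*b + 1) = b*(b - 2)*(b - 1)*(b - 1)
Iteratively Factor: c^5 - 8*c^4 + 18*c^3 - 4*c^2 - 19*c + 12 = (c + 1)*(c^4 - 9*c^3 + 27*c^2 - 31*c + 12) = (c - 4)*(c + 1)*(c^3 - 5*c^2 + 7*c - 3) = (c - 4)*(c - 1)*(c + 1)*(c^2 - 4*c + 3) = (c - 4)*(c - 1)^2*(c + 1)*(c - 3)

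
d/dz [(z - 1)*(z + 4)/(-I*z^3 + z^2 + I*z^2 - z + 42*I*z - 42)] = ((-2*z - 3)*(I*z^3 - z^2 - I*z^2 + z - 42*I*z + 42) - (z - 1)*(z + 4)*(-3*I*z^2 + 2*z + 2*I*z - 1 + 42*I))/(I*z^3 - z^2 - I*z^2 + z - 42*I*z + 42)^2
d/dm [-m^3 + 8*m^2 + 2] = m*(16 - 3*m)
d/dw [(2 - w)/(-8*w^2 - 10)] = (-4*w^2 + 16*w + 5)/(2*(16*w^4 + 40*w^2 + 25))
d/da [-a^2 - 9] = -2*a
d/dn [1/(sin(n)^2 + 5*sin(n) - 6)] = -(2*sin(n) + 5)*cos(n)/(sin(n)^2 + 5*sin(n) - 6)^2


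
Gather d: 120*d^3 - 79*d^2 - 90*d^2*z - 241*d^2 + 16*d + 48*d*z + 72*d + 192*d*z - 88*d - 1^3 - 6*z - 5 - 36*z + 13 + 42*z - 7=120*d^3 + d^2*(-90*z - 320) + 240*d*z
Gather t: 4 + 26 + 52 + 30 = 112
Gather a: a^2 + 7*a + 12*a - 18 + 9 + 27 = a^2 + 19*a + 18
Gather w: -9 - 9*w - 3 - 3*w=-12*w - 12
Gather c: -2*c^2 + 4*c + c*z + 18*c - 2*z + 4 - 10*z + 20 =-2*c^2 + c*(z + 22) - 12*z + 24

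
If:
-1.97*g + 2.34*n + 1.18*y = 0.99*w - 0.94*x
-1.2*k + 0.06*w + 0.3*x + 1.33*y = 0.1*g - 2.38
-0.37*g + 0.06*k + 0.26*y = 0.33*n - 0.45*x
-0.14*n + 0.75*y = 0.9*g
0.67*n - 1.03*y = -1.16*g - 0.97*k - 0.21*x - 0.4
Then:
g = 0.988141827705807*y + 0.374437450427512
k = 0.694811430786535*y + 1.15121906267779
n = -0.995197463823044*y - 2.40709789560543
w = -3.6847419752302*y - 7.96407196626185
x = -0.587758605905884*y - 1.61083020589396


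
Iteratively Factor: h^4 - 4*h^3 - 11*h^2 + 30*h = (h - 2)*(h^3 - 2*h^2 - 15*h) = (h - 5)*(h - 2)*(h^2 + 3*h) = (h - 5)*(h - 2)*(h + 3)*(h)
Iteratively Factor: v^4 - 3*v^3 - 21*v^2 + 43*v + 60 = (v + 1)*(v^3 - 4*v^2 - 17*v + 60) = (v - 3)*(v + 1)*(v^2 - v - 20) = (v - 5)*(v - 3)*(v + 1)*(v + 4)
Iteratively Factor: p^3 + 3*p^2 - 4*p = (p)*(p^2 + 3*p - 4) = p*(p - 1)*(p + 4)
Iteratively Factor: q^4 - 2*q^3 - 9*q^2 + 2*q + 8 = (q - 1)*(q^3 - q^2 - 10*q - 8) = (q - 1)*(q + 1)*(q^2 - 2*q - 8) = (q - 4)*(q - 1)*(q + 1)*(q + 2)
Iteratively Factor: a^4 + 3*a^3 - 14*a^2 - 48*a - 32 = (a + 1)*(a^3 + 2*a^2 - 16*a - 32) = (a + 1)*(a + 4)*(a^2 - 2*a - 8) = (a + 1)*(a + 2)*(a + 4)*(a - 4)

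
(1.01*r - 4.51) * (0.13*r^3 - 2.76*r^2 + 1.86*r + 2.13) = 0.1313*r^4 - 3.3739*r^3 + 14.3262*r^2 - 6.2373*r - 9.6063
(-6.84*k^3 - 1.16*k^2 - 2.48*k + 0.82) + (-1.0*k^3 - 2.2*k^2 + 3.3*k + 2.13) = -7.84*k^3 - 3.36*k^2 + 0.82*k + 2.95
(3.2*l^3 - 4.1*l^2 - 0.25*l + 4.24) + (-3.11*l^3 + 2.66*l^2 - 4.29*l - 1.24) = 0.0900000000000003*l^3 - 1.44*l^2 - 4.54*l + 3.0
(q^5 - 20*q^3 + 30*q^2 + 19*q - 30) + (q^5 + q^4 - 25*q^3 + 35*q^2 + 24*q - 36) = 2*q^5 + q^4 - 45*q^3 + 65*q^2 + 43*q - 66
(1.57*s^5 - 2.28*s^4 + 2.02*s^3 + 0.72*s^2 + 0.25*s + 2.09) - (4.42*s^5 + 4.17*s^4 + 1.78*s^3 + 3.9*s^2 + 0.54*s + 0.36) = -2.85*s^5 - 6.45*s^4 + 0.24*s^3 - 3.18*s^2 - 0.29*s + 1.73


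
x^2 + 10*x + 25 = (x + 5)^2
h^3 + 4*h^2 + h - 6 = (h - 1)*(h + 2)*(h + 3)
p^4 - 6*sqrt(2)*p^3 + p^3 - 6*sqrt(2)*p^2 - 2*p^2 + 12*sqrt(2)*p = p*(p - 1)*(p + 2)*(p - 6*sqrt(2))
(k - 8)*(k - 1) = k^2 - 9*k + 8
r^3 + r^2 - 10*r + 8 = (r - 2)*(r - 1)*(r + 4)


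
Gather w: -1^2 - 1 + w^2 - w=w^2 - w - 2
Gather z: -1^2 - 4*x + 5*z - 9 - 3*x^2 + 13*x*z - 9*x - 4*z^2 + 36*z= -3*x^2 - 13*x - 4*z^2 + z*(13*x + 41) - 10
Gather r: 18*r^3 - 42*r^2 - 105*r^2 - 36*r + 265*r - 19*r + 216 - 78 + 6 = 18*r^3 - 147*r^2 + 210*r + 144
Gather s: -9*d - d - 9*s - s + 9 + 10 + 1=-10*d - 10*s + 20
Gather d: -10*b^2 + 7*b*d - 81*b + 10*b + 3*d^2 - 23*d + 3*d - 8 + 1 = -10*b^2 - 71*b + 3*d^2 + d*(7*b - 20) - 7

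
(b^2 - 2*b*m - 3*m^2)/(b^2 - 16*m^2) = (b^2 - 2*b*m - 3*m^2)/(b^2 - 16*m^2)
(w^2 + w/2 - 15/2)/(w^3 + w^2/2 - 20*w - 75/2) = (2*w - 5)/(2*w^2 - 5*w - 25)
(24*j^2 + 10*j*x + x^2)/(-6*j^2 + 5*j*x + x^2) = (4*j + x)/(-j + x)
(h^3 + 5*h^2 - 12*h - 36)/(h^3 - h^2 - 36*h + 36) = (h^2 - h - 6)/(h^2 - 7*h + 6)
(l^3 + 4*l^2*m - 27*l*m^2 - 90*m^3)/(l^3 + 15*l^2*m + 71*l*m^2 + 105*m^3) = (l^2 + l*m - 30*m^2)/(l^2 + 12*l*m + 35*m^2)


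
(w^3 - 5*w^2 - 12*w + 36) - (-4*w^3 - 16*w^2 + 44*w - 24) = 5*w^3 + 11*w^2 - 56*w + 60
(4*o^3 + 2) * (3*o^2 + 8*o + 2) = 12*o^5 + 32*o^4 + 8*o^3 + 6*o^2 + 16*o + 4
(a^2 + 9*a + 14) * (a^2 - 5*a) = a^4 + 4*a^3 - 31*a^2 - 70*a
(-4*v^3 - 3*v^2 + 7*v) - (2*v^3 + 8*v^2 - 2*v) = -6*v^3 - 11*v^2 + 9*v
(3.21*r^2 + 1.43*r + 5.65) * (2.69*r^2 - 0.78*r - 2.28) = 8.6349*r^4 + 1.3429*r^3 + 6.7643*r^2 - 7.6674*r - 12.882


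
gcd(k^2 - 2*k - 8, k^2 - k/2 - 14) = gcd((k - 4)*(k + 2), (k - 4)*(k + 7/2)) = k - 4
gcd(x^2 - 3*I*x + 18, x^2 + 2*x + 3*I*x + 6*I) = x + 3*I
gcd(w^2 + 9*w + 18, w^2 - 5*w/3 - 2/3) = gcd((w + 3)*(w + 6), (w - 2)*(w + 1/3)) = 1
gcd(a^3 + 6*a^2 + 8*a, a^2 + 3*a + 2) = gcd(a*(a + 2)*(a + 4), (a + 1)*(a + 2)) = a + 2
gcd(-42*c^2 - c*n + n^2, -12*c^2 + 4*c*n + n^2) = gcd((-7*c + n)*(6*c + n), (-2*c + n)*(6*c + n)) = 6*c + n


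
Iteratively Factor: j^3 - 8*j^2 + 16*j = (j)*(j^2 - 8*j + 16) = j*(j - 4)*(j - 4)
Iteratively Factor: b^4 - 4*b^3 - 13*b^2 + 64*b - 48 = (b - 1)*(b^3 - 3*b^2 - 16*b + 48) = (b - 1)*(b + 4)*(b^2 - 7*b + 12) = (b - 4)*(b - 1)*(b + 4)*(b - 3)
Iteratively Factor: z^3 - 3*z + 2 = (z - 1)*(z^2 + z - 2) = (z - 1)*(z + 2)*(z - 1)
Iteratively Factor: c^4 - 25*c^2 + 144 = (c + 3)*(c^3 - 3*c^2 - 16*c + 48) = (c - 4)*(c + 3)*(c^2 + c - 12) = (c - 4)*(c - 3)*(c + 3)*(c + 4)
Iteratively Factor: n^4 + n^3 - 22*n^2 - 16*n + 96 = (n + 4)*(n^3 - 3*n^2 - 10*n + 24) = (n - 2)*(n + 4)*(n^2 - n - 12) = (n - 4)*(n - 2)*(n + 4)*(n + 3)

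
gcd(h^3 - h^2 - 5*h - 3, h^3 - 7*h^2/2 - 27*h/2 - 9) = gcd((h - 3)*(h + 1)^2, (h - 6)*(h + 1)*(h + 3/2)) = h + 1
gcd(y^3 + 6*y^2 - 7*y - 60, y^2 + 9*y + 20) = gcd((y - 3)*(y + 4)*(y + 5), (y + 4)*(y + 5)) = y^2 + 9*y + 20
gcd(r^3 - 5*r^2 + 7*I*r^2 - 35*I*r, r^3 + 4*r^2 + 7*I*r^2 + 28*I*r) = r^2 + 7*I*r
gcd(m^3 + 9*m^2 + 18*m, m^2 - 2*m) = m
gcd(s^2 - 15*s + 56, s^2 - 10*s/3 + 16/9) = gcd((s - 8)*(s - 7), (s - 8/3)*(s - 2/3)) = 1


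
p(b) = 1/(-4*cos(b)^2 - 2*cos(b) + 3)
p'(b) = (-8*sin(b)*cos(b) - 2*sin(b))/(-4*cos(b)^2 - 2*cos(b) + 3)^2 = -2*(4*cos(b) + 1)*sin(b)/(4*cos(b)^2 + 2*cos(b) - 3)^2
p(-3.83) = 0.46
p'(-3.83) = 0.57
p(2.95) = 0.90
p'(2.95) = 0.91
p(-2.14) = 0.34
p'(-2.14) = -0.23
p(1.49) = 0.36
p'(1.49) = -0.33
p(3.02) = 0.96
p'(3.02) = 0.66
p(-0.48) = -0.52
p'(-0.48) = 1.14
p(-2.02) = 0.32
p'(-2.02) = -0.14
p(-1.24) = 0.52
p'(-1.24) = 1.17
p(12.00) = -0.65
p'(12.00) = 1.99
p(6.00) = -0.38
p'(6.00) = 0.40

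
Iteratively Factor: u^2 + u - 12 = (u - 3)*(u + 4)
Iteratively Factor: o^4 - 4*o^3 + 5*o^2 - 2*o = (o - 2)*(o^3 - 2*o^2 + o) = (o - 2)*(o - 1)*(o^2 - o) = o*(o - 2)*(o - 1)*(o - 1)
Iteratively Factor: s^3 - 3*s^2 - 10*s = (s + 2)*(s^2 - 5*s) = s*(s + 2)*(s - 5)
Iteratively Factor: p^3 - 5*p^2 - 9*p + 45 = (p - 3)*(p^2 - 2*p - 15) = (p - 3)*(p + 3)*(p - 5)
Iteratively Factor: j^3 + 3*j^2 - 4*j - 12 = (j + 3)*(j^2 - 4) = (j - 2)*(j + 3)*(j + 2)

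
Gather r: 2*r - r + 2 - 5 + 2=r - 1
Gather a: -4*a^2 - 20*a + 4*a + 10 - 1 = -4*a^2 - 16*a + 9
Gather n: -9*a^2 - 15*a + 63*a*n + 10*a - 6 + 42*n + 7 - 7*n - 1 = -9*a^2 - 5*a + n*(63*a + 35)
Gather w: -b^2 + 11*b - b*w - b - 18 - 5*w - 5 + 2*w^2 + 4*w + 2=-b^2 + 10*b + 2*w^2 + w*(-b - 1) - 21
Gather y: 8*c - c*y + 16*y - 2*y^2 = 8*c - 2*y^2 + y*(16 - c)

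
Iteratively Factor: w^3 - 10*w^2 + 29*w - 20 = (w - 1)*(w^2 - 9*w + 20) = (w - 5)*(w - 1)*(w - 4)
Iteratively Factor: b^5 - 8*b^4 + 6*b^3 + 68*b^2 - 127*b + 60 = (b - 4)*(b^4 - 4*b^3 - 10*b^2 + 28*b - 15) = (b - 4)*(b - 1)*(b^3 - 3*b^2 - 13*b + 15) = (b - 5)*(b - 4)*(b - 1)*(b^2 + 2*b - 3) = (b - 5)*(b - 4)*(b - 1)^2*(b + 3)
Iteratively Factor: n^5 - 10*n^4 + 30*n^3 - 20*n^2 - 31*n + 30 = (n + 1)*(n^4 - 11*n^3 + 41*n^2 - 61*n + 30) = (n - 5)*(n + 1)*(n^3 - 6*n^2 + 11*n - 6) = (n - 5)*(n - 3)*(n + 1)*(n^2 - 3*n + 2) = (n - 5)*(n - 3)*(n - 1)*(n + 1)*(n - 2)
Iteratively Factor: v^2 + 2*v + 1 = (v + 1)*(v + 1)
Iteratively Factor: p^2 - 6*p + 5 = (p - 1)*(p - 5)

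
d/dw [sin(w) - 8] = cos(w)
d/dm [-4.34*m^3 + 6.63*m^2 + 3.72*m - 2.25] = -13.02*m^2 + 13.26*m + 3.72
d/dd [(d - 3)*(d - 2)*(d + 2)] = 3*d^2 - 6*d - 4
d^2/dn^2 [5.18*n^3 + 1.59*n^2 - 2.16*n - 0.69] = 31.08*n + 3.18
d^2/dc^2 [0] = 0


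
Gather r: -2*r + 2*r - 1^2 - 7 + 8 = 0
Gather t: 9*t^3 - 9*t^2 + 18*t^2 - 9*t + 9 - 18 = 9*t^3 + 9*t^2 - 9*t - 9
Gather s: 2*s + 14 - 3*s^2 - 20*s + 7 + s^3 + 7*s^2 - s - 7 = s^3 + 4*s^2 - 19*s + 14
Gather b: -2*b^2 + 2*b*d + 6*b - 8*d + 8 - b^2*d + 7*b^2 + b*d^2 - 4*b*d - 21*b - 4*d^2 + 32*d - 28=b^2*(5 - d) + b*(d^2 - 2*d - 15) - 4*d^2 + 24*d - 20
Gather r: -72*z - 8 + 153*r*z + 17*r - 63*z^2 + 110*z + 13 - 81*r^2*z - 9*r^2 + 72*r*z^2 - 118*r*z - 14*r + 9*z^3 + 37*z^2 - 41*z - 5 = r^2*(-81*z - 9) + r*(72*z^2 + 35*z + 3) + 9*z^3 - 26*z^2 - 3*z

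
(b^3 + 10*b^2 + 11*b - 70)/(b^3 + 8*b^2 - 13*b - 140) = (b - 2)/(b - 4)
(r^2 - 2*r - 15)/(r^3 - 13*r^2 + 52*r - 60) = (r + 3)/(r^2 - 8*r + 12)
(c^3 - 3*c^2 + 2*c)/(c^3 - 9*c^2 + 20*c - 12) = c/(c - 6)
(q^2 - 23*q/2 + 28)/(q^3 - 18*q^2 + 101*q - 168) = (q - 7/2)/(q^2 - 10*q + 21)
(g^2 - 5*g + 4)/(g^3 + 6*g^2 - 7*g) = (g - 4)/(g*(g + 7))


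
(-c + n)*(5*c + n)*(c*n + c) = -5*c^3*n - 5*c^3 + 4*c^2*n^2 + 4*c^2*n + c*n^3 + c*n^2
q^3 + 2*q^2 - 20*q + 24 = (q - 2)^2*(q + 6)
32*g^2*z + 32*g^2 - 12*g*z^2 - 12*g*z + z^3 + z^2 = (-8*g + z)*(-4*g + z)*(z + 1)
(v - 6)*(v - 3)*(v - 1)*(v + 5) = v^4 - 5*v^3 - 23*v^2 + 117*v - 90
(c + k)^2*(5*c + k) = 5*c^3 + 11*c^2*k + 7*c*k^2 + k^3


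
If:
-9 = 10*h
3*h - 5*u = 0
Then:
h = -9/10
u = -27/50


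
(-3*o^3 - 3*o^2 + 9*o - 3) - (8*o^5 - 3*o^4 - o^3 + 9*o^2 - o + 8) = -8*o^5 + 3*o^4 - 2*o^3 - 12*o^2 + 10*o - 11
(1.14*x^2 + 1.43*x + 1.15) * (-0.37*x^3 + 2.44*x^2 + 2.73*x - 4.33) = -0.4218*x^5 + 2.2525*x^4 + 6.1759*x^3 + 1.7737*x^2 - 3.0524*x - 4.9795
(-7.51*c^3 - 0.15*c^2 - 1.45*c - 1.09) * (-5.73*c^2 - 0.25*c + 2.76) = 43.0323*c^5 + 2.737*c^4 - 12.3816*c^3 + 6.1942*c^2 - 3.7295*c - 3.0084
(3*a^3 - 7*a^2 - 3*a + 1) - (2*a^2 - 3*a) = 3*a^3 - 9*a^2 + 1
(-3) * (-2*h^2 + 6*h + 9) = 6*h^2 - 18*h - 27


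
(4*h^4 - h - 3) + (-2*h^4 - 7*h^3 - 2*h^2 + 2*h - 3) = 2*h^4 - 7*h^3 - 2*h^2 + h - 6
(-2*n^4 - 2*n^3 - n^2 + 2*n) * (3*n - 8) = -6*n^5 + 10*n^4 + 13*n^3 + 14*n^2 - 16*n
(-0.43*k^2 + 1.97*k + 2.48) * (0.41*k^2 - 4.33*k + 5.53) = -0.1763*k^4 + 2.6696*k^3 - 9.8912*k^2 + 0.1557*k + 13.7144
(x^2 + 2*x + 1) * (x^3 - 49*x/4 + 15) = x^5 + 2*x^4 - 45*x^3/4 - 19*x^2/2 + 71*x/4 + 15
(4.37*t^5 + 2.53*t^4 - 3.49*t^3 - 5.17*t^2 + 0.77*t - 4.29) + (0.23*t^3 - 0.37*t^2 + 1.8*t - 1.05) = 4.37*t^5 + 2.53*t^4 - 3.26*t^3 - 5.54*t^2 + 2.57*t - 5.34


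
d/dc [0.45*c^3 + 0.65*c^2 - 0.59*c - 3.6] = 1.35*c^2 + 1.3*c - 0.59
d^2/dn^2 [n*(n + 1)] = 2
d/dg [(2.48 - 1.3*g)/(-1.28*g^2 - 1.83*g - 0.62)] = (-1.664*g^2 + 6.3488*g + 5.3444)/(1.6384*g^4 + 4.6848*g^3 + 4.9361*g^2 + 2.2692*g + 0.3844)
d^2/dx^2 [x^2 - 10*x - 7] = 2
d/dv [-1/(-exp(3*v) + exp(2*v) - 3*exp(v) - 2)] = (-3*exp(2*v) + 2*exp(v) - 3)*exp(v)/(exp(3*v) - exp(2*v) + 3*exp(v) + 2)^2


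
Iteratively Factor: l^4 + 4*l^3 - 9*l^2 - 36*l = (l - 3)*(l^3 + 7*l^2 + 12*l) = (l - 3)*(l + 4)*(l^2 + 3*l) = l*(l - 3)*(l + 4)*(l + 3)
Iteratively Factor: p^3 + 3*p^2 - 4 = (p + 2)*(p^2 + p - 2) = (p + 2)^2*(p - 1)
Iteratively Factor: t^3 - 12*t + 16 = (t - 2)*(t^2 + 2*t - 8) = (t - 2)*(t + 4)*(t - 2)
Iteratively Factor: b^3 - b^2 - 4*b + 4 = (b + 2)*(b^2 - 3*b + 2) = (b - 1)*(b + 2)*(b - 2)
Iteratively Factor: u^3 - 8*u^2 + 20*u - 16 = (u - 2)*(u^2 - 6*u + 8) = (u - 4)*(u - 2)*(u - 2)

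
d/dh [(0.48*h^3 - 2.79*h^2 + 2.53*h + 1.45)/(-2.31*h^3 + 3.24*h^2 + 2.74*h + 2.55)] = (-4.44089209850063e-16*h^5 - 4.88969999999999*h^4 + 14.319*h^3 - 2.1213*h^2 - 23.625*h + 2.4785)/(5.3361*h^6 - 14.9688*h^5 - 2.1612*h^4 + 5.9742*h^3 + 24.0316*h^2 + 13.974*h + 6.5025)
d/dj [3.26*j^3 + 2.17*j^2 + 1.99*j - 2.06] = 9.78*j^2 + 4.34*j + 1.99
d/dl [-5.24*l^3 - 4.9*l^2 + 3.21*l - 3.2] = -15.72*l^2 - 9.8*l + 3.21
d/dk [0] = 0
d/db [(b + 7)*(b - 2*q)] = 2*b - 2*q + 7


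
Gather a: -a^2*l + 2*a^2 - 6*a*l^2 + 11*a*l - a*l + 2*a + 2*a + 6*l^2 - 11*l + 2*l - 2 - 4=a^2*(2 - l) + a*(-6*l^2 + 10*l + 4) + 6*l^2 - 9*l - 6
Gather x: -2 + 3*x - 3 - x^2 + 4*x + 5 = -x^2 + 7*x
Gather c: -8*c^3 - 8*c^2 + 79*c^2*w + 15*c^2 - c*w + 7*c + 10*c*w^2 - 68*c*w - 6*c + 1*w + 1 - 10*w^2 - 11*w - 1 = -8*c^3 + c^2*(79*w + 7) + c*(10*w^2 - 69*w + 1) - 10*w^2 - 10*w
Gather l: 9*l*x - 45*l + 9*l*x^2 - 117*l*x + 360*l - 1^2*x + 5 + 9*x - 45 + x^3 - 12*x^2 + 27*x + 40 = l*(9*x^2 - 108*x + 315) + x^3 - 12*x^2 + 35*x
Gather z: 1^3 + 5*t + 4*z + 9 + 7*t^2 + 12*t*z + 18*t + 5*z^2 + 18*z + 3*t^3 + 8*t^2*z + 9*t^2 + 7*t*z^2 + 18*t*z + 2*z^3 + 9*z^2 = 3*t^3 + 16*t^2 + 23*t + 2*z^3 + z^2*(7*t + 14) + z*(8*t^2 + 30*t + 22) + 10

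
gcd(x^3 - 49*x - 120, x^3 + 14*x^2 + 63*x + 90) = x^2 + 8*x + 15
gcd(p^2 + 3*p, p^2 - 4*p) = p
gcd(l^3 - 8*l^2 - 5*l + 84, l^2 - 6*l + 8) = l - 4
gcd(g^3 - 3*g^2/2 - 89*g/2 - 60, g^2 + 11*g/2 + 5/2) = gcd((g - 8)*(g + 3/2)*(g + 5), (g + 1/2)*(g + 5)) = g + 5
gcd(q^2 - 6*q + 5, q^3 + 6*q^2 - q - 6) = q - 1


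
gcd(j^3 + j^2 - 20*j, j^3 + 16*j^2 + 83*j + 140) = j + 5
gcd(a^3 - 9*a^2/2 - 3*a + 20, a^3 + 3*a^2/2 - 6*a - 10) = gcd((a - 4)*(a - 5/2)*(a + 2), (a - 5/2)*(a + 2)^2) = a^2 - a/2 - 5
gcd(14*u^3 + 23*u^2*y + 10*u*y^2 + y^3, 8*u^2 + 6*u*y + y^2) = 2*u + y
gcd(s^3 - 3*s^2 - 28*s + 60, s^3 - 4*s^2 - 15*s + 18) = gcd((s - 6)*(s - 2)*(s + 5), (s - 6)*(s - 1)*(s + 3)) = s - 6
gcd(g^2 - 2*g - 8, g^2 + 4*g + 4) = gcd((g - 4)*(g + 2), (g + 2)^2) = g + 2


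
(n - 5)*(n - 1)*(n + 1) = n^3 - 5*n^2 - n + 5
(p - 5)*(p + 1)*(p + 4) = p^3 - 21*p - 20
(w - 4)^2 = w^2 - 8*w + 16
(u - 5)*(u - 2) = u^2 - 7*u + 10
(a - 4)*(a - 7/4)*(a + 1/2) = a^3 - 21*a^2/4 + 33*a/8 + 7/2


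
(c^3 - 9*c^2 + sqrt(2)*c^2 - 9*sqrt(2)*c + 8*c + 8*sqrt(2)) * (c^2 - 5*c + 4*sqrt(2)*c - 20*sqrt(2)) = c^5 - 14*c^4 + 5*sqrt(2)*c^4 - 70*sqrt(2)*c^3 + 61*c^3 - 152*c^2 + 265*sqrt(2)*c^2 - 200*sqrt(2)*c + 424*c - 320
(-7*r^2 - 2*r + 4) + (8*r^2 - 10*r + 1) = r^2 - 12*r + 5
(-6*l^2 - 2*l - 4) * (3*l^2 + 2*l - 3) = -18*l^4 - 18*l^3 + 2*l^2 - 2*l + 12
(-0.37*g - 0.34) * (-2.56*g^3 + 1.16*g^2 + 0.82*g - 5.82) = 0.9472*g^4 + 0.4412*g^3 - 0.6978*g^2 + 1.8746*g + 1.9788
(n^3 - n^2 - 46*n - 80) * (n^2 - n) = n^5 - 2*n^4 - 45*n^3 - 34*n^2 + 80*n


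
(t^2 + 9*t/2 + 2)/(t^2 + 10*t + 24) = (t + 1/2)/(t + 6)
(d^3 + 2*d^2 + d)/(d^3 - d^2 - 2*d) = (d + 1)/(d - 2)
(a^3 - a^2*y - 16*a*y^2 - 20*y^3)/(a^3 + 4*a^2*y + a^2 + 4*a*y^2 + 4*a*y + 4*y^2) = (a - 5*y)/(a + 1)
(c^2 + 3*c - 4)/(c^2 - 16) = (c - 1)/(c - 4)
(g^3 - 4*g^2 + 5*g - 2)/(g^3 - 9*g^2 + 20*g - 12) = (g - 1)/(g - 6)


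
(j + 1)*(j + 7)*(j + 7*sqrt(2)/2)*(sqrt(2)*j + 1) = sqrt(2)*j^4 + 8*j^3 + 8*sqrt(2)*j^3 + 21*sqrt(2)*j^2/2 + 64*j^2 + 28*sqrt(2)*j + 56*j + 49*sqrt(2)/2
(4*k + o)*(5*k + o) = 20*k^2 + 9*k*o + o^2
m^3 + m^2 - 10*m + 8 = (m - 2)*(m - 1)*(m + 4)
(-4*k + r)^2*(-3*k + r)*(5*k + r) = -240*k^4 + 152*k^3*r - 15*k^2*r^2 - 6*k*r^3 + r^4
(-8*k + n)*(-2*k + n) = 16*k^2 - 10*k*n + n^2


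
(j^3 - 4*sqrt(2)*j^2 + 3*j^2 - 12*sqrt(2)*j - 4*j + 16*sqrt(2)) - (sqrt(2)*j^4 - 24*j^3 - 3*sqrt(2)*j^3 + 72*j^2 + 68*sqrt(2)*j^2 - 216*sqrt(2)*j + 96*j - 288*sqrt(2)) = -sqrt(2)*j^4 + 3*sqrt(2)*j^3 + 25*j^3 - 72*sqrt(2)*j^2 - 69*j^2 - 100*j + 204*sqrt(2)*j + 304*sqrt(2)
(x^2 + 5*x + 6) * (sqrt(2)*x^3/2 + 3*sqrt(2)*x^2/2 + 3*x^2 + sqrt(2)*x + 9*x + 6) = sqrt(2)*x^5/2 + 3*x^4 + 4*sqrt(2)*x^4 + 23*sqrt(2)*x^3/2 + 24*x^3 + 14*sqrt(2)*x^2 + 69*x^2 + 6*sqrt(2)*x + 84*x + 36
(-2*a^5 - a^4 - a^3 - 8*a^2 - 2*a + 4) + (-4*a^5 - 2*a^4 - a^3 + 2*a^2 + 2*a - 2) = -6*a^5 - 3*a^4 - 2*a^3 - 6*a^2 + 2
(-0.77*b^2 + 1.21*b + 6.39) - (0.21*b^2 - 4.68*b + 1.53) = -0.98*b^2 + 5.89*b + 4.86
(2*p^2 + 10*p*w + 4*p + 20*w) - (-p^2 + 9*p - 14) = 3*p^2 + 10*p*w - 5*p + 20*w + 14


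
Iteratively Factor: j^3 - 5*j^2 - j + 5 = (j - 1)*(j^2 - 4*j - 5) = (j - 1)*(j + 1)*(j - 5)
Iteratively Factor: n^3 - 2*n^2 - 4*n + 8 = (n - 2)*(n^2 - 4) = (n - 2)^2*(n + 2)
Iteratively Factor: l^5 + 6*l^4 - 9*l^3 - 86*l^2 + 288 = (l + 4)*(l^4 + 2*l^3 - 17*l^2 - 18*l + 72) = (l + 4)^2*(l^3 - 2*l^2 - 9*l + 18) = (l - 3)*(l + 4)^2*(l^2 + l - 6) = (l - 3)*(l + 3)*(l + 4)^2*(l - 2)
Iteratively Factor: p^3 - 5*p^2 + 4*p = (p - 1)*(p^2 - 4*p) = p*(p - 1)*(p - 4)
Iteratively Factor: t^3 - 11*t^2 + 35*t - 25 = (t - 5)*(t^2 - 6*t + 5) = (t - 5)*(t - 1)*(t - 5)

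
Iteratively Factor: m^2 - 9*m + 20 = (m - 5)*(m - 4)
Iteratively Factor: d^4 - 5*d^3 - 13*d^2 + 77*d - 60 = (d - 1)*(d^3 - 4*d^2 - 17*d + 60) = (d - 3)*(d - 1)*(d^2 - d - 20) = (d - 3)*(d - 1)*(d + 4)*(d - 5)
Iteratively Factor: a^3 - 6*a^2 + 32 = (a + 2)*(a^2 - 8*a + 16) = (a - 4)*(a + 2)*(a - 4)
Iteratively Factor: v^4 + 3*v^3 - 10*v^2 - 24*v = (v - 3)*(v^3 + 6*v^2 + 8*v) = (v - 3)*(v + 4)*(v^2 + 2*v) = v*(v - 3)*(v + 4)*(v + 2)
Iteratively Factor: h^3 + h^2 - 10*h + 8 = (h + 4)*(h^2 - 3*h + 2) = (h - 1)*(h + 4)*(h - 2)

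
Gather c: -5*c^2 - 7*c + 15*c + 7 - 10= -5*c^2 + 8*c - 3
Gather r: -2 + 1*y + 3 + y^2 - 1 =y^2 + y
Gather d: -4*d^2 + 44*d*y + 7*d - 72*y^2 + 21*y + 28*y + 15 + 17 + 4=-4*d^2 + d*(44*y + 7) - 72*y^2 + 49*y + 36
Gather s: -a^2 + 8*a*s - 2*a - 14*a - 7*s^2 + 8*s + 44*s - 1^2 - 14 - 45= -a^2 - 16*a - 7*s^2 + s*(8*a + 52) - 60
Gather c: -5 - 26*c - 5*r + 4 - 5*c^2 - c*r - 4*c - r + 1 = -5*c^2 + c*(-r - 30) - 6*r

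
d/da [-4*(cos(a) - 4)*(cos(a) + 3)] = -4*sin(a) + 4*sin(2*a)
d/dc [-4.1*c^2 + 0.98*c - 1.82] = 0.98 - 8.2*c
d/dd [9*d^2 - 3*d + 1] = 18*d - 3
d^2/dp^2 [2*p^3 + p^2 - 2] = 12*p + 2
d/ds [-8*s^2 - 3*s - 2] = -16*s - 3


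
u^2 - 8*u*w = u*(u - 8*w)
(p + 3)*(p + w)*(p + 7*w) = p^3 + 8*p^2*w + 3*p^2 + 7*p*w^2 + 24*p*w + 21*w^2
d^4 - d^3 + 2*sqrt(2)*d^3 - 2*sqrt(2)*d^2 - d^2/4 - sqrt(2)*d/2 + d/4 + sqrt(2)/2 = (d - 1)*(d - 1/2)*(d + 1/2)*(d + 2*sqrt(2))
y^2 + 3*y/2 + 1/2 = (y + 1/2)*(y + 1)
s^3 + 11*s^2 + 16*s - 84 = (s - 2)*(s + 6)*(s + 7)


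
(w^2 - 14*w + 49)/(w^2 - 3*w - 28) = (w - 7)/(w + 4)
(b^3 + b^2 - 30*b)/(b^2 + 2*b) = (b^2 + b - 30)/(b + 2)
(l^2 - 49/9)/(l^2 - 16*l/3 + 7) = (l + 7/3)/(l - 3)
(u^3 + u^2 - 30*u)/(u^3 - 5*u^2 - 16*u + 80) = u*(u + 6)/(u^2 - 16)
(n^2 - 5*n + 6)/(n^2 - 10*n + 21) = (n - 2)/(n - 7)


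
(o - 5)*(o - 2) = o^2 - 7*o + 10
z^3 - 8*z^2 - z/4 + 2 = (z - 8)*(z - 1/2)*(z + 1/2)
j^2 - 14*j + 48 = (j - 8)*(j - 6)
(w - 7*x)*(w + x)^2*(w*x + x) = w^4*x - 5*w^3*x^2 + w^3*x - 13*w^2*x^3 - 5*w^2*x^2 - 7*w*x^4 - 13*w*x^3 - 7*x^4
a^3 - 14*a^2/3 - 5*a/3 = a*(a - 5)*(a + 1/3)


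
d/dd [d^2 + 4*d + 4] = 2*d + 4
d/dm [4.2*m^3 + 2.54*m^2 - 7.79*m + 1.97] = 12.6*m^2 + 5.08*m - 7.79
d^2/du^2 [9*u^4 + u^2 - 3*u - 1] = 108*u^2 + 2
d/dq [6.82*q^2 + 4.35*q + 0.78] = 13.64*q + 4.35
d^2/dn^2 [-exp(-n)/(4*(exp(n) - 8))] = (-exp(2*n) + 6*exp(n) - 16)*exp(-n)/(exp(3*n) - 24*exp(2*n) + 192*exp(n) - 512)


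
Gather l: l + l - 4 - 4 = 2*l - 8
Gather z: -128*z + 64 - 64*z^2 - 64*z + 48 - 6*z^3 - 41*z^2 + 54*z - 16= -6*z^3 - 105*z^2 - 138*z + 96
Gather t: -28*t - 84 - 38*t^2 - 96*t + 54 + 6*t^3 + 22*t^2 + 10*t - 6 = 6*t^3 - 16*t^2 - 114*t - 36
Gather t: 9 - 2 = 7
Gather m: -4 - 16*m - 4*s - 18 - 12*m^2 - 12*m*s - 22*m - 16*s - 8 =-12*m^2 + m*(-12*s - 38) - 20*s - 30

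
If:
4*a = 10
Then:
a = 5/2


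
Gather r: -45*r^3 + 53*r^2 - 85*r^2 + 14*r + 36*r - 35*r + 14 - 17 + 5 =-45*r^3 - 32*r^2 + 15*r + 2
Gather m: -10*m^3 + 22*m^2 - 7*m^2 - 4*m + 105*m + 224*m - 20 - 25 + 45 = -10*m^3 + 15*m^2 + 325*m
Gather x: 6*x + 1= 6*x + 1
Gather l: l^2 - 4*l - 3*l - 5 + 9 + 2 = l^2 - 7*l + 6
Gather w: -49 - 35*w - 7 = -35*w - 56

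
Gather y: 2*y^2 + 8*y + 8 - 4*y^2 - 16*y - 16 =-2*y^2 - 8*y - 8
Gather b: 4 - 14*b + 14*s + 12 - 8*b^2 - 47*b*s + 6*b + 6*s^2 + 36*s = -8*b^2 + b*(-47*s - 8) + 6*s^2 + 50*s + 16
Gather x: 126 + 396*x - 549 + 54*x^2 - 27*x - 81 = 54*x^2 + 369*x - 504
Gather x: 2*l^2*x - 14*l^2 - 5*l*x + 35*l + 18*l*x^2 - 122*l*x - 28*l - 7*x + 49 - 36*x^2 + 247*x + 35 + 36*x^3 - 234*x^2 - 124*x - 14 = -14*l^2 + 7*l + 36*x^3 + x^2*(18*l - 270) + x*(2*l^2 - 127*l + 116) + 70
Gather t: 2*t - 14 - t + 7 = t - 7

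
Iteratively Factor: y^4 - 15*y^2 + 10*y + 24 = (y - 2)*(y^3 + 2*y^2 - 11*y - 12) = (y - 2)*(y + 4)*(y^2 - 2*y - 3) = (y - 3)*(y - 2)*(y + 4)*(y + 1)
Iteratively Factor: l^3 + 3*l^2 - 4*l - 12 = (l - 2)*(l^2 + 5*l + 6) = (l - 2)*(l + 2)*(l + 3)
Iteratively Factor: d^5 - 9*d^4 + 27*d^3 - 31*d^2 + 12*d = (d - 3)*(d^4 - 6*d^3 + 9*d^2 - 4*d) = d*(d - 3)*(d^3 - 6*d^2 + 9*d - 4) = d*(d - 3)*(d - 1)*(d^2 - 5*d + 4) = d*(d - 4)*(d - 3)*(d - 1)*(d - 1)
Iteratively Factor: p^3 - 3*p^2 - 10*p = (p)*(p^2 - 3*p - 10) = p*(p - 5)*(p + 2)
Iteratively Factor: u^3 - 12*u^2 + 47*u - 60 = (u - 4)*(u^2 - 8*u + 15) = (u - 5)*(u - 4)*(u - 3)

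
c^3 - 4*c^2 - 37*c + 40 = (c - 8)*(c - 1)*(c + 5)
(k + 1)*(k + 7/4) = k^2 + 11*k/4 + 7/4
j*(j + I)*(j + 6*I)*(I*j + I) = I*j^4 - 7*j^3 + I*j^3 - 7*j^2 - 6*I*j^2 - 6*I*j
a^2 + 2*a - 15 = (a - 3)*(a + 5)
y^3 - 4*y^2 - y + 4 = (y - 4)*(y - 1)*(y + 1)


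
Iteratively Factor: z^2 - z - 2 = (z + 1)*(z - 2)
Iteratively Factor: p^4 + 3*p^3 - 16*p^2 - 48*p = (p + 4)*(p^3 - p^2 - 12*p) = (p + 3)*(p + 4)*(p^2 - 4*p) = p*(p + 3)*(p + 4)*(p - 4)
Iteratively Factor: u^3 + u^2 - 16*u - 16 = (u + 4)*(u^2 - 3*u - 4) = (u - 4)*(u + 4)*(u + 1)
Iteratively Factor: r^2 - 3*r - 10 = (r + 2)*(r - 5)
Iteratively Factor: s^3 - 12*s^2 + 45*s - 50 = (s - 5)*(s^2 - 7*s + 10) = (s - 5)*(s - 2)*(s - 5)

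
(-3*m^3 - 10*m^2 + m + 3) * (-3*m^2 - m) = 9*m^5 + 33*m^4 + 7*m^3 - 10*m^2 - 3*m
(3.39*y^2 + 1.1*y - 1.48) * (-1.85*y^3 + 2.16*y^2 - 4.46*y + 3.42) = -6.2715*y^5 + 5.2874*y^4 - 10.0054*y^3 + 3.491*y^2 + 10.3628*y - 5.0616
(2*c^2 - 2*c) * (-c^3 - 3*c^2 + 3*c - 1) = -2*c^5 - 4*c^4 + 12*c^3 - 8*c^2 + 2*c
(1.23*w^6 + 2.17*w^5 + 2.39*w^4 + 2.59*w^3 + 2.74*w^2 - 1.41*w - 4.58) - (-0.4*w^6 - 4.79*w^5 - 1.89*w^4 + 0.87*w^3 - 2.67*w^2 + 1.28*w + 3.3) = 1.63*w^6 + 6.96*w^5 + 4.28*w^4 + 1.72*w^3 + 5.41*w^2 - 2.69*w - 7.88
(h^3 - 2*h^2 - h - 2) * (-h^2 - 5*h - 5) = -h^5 - 3*h^4 + 6*h^3 + 17*h^2 + 15*h + 10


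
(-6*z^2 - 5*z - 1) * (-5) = 30*z^2 + 25*z + 5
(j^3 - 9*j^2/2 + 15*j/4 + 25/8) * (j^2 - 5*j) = j^5 - 19*j^4/2 + 105*j^3/4 - 125*j^2/8 - 125*j/8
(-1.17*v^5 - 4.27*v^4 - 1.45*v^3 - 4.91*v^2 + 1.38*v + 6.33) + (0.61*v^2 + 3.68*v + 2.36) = -1.17*v^5 - 4.27*v^4 - 1.45*v^3 - 4.3*v^2 + 5.06*v + 8.69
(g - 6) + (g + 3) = 2*g - 3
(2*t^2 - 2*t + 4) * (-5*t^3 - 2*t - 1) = -10*t^5 + 10*t^4 - 24*t^3 + 2*t^2 - 6*t - 4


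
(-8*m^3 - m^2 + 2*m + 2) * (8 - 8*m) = 64*m^4 - 56*m^3 - 24*m^2 + 16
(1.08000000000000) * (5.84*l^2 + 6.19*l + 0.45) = 6.3072*l^2 + 6.6852*l + 0.486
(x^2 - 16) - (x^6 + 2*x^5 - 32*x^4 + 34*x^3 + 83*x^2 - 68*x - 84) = -x^6 - 2*x^5 + 32*x^4 - 34*x^3 - 82*x^2 + 68*x + 68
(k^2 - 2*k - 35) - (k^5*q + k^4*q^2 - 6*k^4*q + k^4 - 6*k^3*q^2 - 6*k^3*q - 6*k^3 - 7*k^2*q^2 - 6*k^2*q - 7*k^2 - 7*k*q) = -k^5*q - k^4*q^2 + 6*k^4*q - k^4 + 6*k^3*q^2 + 6*k^3*q + 6*k^3 + 7*k^2*q^2 + 6*k^2*q + 8*k^2 + 7*k*q - 2*k - 35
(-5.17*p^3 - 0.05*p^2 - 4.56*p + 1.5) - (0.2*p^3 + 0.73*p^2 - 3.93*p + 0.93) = -5.37*p^3 - 0.78*p^2 - 0.629999999999999*p + 0.57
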